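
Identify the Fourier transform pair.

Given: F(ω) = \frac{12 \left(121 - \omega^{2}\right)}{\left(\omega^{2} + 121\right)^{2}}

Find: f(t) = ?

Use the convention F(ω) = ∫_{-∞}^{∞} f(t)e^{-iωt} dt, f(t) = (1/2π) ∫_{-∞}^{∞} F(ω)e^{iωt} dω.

f(t) = 6 e^{- 11 \left|{t}\right|} \left|{t}\right|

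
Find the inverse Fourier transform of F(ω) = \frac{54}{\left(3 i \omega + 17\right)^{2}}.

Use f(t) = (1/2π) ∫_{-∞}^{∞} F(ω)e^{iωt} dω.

f(t) = 6 t e^{- \frac{17 t}{3}} u\left(t\right)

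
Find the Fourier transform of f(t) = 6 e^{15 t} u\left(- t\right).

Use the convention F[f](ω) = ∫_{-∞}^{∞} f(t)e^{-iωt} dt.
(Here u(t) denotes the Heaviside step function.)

F(ω) = - \frac{6}{i \omega - 15}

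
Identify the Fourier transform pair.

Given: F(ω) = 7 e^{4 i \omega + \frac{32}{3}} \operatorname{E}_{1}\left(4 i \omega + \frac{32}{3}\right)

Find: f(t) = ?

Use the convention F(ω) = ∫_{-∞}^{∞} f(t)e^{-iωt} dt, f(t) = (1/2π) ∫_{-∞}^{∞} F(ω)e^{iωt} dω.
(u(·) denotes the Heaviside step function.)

f(t) = \frac{7 e^{- \frac{8 t}{3}} u\left(t\right)}{t + 4}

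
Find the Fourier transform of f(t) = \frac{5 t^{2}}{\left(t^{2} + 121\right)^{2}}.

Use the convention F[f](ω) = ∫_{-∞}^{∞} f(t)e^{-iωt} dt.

F(ω) = \frac{5 \pi \left(1 - 11 \left|{\omega}\right|\right) e^{- 11 \left|{\omega}\right|}}{22}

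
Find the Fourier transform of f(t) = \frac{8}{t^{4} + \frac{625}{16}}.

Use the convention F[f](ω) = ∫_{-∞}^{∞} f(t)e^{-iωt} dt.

F(ω) = \frac{64 \pi e^{- \frac{5 \sqrt{2} \left|{\omega}\right|}{4}} \sin{\left(\frac{5 \sqrt{2} \left|{\omega}\right|}{4} + \frac{\pi}{4} \right)}}{125}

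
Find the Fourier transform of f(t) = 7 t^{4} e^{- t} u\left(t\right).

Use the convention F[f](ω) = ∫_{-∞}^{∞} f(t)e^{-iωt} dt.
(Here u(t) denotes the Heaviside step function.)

F(ω) = \frac{168}{\left(i \omega + 1\right)^{5}}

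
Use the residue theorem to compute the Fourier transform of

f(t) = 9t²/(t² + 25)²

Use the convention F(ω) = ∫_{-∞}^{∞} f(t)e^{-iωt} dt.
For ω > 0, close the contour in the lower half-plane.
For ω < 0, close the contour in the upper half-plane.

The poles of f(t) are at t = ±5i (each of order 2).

Let g(z) = f(z)e^{-iωz}; for large |z| the factor e^{-iωz} decays in the lower half-plane when ω > 0 and in the upper half-plane when ω < 0.

Case ω > 0 (lower half-plane, clockwise contour ⇒ F(ω) = -2πi·ΣRes):
  Res_{z = - 5 i} g(z) = \frac{9 i \left(1 - 5 \omega\right) e^{- 5 \omega}}{20} (pole of order 2)
  F(ω) = -2πi·ΣRes = \frac{9 \pi \left(1 - 5 \omega\right) e^{- 5 \omega}}{10}

Case ω < 0 (upper half-plane, counterclockwise contour ⇒ F(ω) = +2πi·ΣRes):
  Res_{z = 5 i} g(z) = \frac{9 i \left(- 5 \omega - 1\right) e^{5 \omega}}{20} (pole of order 2)
  F(ω) = 2πi·ΣRes = \frac{9 \pi \left(5 \omega + 1\right) e^{5 \omega}}{10}

Both cases combine into a single formula in |ω|:

F(ω) = \frac{9 \pi \left(1 - 5 \left|{\omega}\right|\right) e^{- 5 \left|{\omega}\right|}}{10}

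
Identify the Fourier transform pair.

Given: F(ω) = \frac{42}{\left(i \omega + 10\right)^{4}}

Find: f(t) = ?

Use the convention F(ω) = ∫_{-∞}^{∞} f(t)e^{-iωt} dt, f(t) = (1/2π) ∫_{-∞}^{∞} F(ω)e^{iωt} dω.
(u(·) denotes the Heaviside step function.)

f(t) = 7 t^{3} e^{- 10 t} u\left(t\right)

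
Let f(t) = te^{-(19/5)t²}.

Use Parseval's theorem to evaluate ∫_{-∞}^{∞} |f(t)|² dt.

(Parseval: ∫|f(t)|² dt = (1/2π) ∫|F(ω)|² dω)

∫|f(t)|² dt = \frac{5 \sqrt{190} \sqrt{\pi}}{2888}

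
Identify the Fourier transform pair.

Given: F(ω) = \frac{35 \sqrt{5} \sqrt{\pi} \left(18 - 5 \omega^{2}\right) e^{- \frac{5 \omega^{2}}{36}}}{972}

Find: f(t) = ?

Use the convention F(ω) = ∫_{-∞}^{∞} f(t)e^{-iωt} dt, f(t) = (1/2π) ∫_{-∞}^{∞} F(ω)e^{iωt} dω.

f(t) = 7 t^{2} e^{- \frac{9 t^{2}}{5}}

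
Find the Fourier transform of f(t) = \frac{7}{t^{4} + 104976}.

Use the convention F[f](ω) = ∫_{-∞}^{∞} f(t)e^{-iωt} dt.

F(ω) = \frac{7 \pi e^{- 9 \sqrt{2} \left|{\omega}\right|} \sin{\left(9 \sqrt{2} \left|{\omega}\right| + \frac{\pi}{4} \right)}}{5832}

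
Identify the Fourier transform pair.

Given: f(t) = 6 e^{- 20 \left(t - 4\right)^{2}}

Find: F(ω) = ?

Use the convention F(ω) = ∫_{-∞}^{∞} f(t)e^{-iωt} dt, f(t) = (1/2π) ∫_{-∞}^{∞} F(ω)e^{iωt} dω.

F(ω) = \frac{3 \sqrt{5} \sqrt{\pi} e^{- \frac{\omega \left(\omega + 320 i\right)}{80}}}{5}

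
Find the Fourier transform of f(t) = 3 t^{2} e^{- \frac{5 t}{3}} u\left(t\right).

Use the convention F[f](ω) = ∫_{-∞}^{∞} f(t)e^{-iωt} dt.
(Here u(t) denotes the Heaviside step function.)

F(ω) = \frac{162}{\left(3 i \omega + 5\right)^{3}}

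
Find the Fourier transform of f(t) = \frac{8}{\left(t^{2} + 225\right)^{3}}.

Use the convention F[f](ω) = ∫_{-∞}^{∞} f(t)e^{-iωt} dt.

F(ω) = \frac{\pi \left(75 \omega^{2} + 15 \left|{\omega}\right| + 1\right) e^{- 15 \left|{\omega}\right|}}{253125}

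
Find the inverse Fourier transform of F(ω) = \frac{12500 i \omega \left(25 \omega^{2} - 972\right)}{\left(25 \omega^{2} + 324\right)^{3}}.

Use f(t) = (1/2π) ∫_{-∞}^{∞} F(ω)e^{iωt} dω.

f(t) = 5 t e^{- \frac{18 \left|{t}\right|}{5}} \left|{t}\right|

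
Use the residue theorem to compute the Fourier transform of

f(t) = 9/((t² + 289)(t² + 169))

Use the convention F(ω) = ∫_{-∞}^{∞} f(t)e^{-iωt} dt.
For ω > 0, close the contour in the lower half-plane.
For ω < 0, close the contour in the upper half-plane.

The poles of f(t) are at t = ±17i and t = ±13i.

Let g(z) = f(z)e^{-iωz}; for large |z| the factor e^{-iωz} decays in the lower half-plane when ω > 0 and in the upper half-plane when ω < 0.

Case ω > 0 (lower half-plane, clockwise contour ⇒ F(ω) = -2πi·ΣRes):
  Res_{z = - 17 i} g(z) = - \frac{3 i e^{- 17 \omega}}{1360}
  Res_{z = - 13 i} g(z) = \frac{3 i e^{- 13 \omega}}{1040}
  F(ω) = -2πi·ΣRes = \frac{3 \pi \left(17 e^{4 \omega} - 13\right) e^{- 17 \omega}}{8840}

Case ω < 0 (upper half-plane, counterclockwise contour ⇒ F(ω) = +2πi·ΣRes):
  Res_{z = 17 i} g(z) = \frac{3 i e^{17 \omega}}{1360}
  Res_{z = 13 i} g(z) = - \frac{3 i e^{13 \omega}}{1040}
  F(ω) = 2πi·ΣRes = \frac{3 \pi \left(17 - 13 e^{4 \omega}\right) e^{13 \omega}}{8840}

Both cases combine into a single formula in |ω|:

F(ω) = \frac{3 \pi \left(17 e^{4 \left|{\omega}\right|} - 13\right) e^{- 17 \left|{\omega}\right|}}{8840}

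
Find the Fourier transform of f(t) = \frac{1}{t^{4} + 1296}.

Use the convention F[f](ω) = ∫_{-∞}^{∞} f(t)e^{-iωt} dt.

F(ω) = \frac{\pi e^{- 3 \sqrt{2} \left|{\omega}\right|} \sin{\left(3 \sqrt{2} \left|{\omega}\right| + \frac{\pi}{4} \right)}}{216}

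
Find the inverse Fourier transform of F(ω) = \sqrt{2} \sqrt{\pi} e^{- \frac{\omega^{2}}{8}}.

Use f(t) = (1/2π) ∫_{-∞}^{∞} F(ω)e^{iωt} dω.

f(t) = 2 e^{- 2 t^{2}}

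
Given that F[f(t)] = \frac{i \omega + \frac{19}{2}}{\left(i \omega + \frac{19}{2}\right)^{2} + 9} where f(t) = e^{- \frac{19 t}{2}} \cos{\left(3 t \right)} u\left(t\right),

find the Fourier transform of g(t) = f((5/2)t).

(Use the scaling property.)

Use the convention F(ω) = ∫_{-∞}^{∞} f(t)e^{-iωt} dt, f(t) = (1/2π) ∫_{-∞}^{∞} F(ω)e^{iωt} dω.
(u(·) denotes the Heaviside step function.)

F[g](ω) = \frac{4 \left(4 i \omega + 95\right)}{\left(4 i \omega + 95\right)^{2} + 900}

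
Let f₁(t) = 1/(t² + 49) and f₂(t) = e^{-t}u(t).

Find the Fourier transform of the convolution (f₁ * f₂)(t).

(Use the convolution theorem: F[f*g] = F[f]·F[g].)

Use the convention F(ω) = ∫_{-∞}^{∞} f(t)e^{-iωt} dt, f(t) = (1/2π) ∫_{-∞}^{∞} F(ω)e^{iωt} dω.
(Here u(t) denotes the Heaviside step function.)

F[f₁*f₂](ω) = \frac{\pi e^{- 7 \left|{\omega}\right|}}{7 \left(i \omega + 1\right)}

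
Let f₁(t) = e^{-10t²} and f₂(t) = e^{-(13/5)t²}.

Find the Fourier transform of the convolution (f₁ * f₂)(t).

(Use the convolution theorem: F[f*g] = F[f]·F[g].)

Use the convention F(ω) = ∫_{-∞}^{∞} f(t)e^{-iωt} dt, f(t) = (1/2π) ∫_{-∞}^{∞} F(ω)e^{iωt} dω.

F[f₁*f₂](ω) = \frac{\sqrt{26} \pi e^{- \frac{63 \omega^{2}}{520}}}{26}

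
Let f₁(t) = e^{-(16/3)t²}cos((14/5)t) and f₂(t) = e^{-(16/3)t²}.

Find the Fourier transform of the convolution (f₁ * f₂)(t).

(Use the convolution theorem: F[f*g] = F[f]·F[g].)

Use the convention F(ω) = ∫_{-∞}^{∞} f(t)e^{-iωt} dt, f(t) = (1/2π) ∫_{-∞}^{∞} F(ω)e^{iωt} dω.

F[f₁*f₂](ω) = \frac{3 \pi \left(e^{\frac{21 \omega}{40}} + 1\right) e^{- \frac{3 \omega^{2}}{32} - \frac{21 \omega}{80} - \frac{147}{400}}}{32}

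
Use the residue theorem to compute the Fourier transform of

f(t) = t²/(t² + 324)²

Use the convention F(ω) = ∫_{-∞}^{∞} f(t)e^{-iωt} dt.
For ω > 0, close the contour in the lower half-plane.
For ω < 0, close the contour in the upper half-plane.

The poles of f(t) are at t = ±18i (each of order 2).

Let g(z) = f(z)e^{-iωz}; for large |z| the factor e^{-iωz} decays in the lower half-plane when ω > 0 and in the upper half-plane when ω < 0.

Case ω > 0 (lower half-plane, clockwise contour ⇒ F(ω) = -2πi·ΣRes):
  Res_{z = - 18 i} g(z) = \frac{i \left(1 - 18 \omega\right) e^{- 18 \omega}}{72} (pole of order 2)
  F(ω) = -2πi·ΣRes = \frac{\pi \left(1 - 18 \omega\right) e^{- 18 \omega}}{36}

Case ω < 0 (upper half-plane, counterclockwise contour ⇒ F(ω) = +2πi·ΣRes):
  Res_{z = 18 i} g(z) = \frac{i \left(- 18 \omega - 1\right) e^{18 \omega}}{72} (pole of order 2)
  F(ω) = 2πi·ΣRes = \frac{\pi \left(18 \omega + 1\right) e^{18 \omega}}{36}

Both cases combine into a single formula in |ω|:

F(ω) = \frac{\pi \left(1 - 18 \left|{\omega}\right|\right) e^{- 18 \left|{\omega}\right|}}{36}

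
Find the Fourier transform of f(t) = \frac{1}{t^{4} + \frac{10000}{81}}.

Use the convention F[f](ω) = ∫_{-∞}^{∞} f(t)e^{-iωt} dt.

F(ω) = \frac{27 \pi e^{- \frac{5 \sqrt{2} \left|{\omega}\right|}{3}} \sin{\left(\frac{5 \sqrt{2} \left|{\omega}\right|}{3} + \frac{\pi}{4} \right)}}{1000}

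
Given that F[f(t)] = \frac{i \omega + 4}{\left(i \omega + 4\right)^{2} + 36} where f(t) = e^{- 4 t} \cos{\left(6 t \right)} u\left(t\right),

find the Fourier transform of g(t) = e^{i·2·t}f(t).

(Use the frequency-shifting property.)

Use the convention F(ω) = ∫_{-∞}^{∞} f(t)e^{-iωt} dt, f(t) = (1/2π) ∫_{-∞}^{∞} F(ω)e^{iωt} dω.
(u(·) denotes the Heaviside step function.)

F[g](ω) = \frac{i \left(\omega - 2\right) + 4}{\left(i \left(\omega - 2\right) + 4\right)^{2} + 36}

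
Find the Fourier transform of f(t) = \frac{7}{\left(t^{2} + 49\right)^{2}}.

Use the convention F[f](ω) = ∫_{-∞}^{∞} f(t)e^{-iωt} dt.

F(ω) = \frac{\pi \left(7 \left|{\omega}\right| + 1\right) e^{- 7 \left|{\omega}\right|}}{98}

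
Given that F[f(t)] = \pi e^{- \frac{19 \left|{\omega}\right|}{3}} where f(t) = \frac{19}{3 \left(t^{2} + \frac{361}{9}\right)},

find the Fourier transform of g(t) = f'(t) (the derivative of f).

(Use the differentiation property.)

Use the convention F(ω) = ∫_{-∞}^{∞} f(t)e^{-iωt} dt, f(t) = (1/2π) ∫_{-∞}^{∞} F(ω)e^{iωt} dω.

F[g](ω) = i \pi \omega e^{- \frac{19 \left|{\omega}\right|}{3}}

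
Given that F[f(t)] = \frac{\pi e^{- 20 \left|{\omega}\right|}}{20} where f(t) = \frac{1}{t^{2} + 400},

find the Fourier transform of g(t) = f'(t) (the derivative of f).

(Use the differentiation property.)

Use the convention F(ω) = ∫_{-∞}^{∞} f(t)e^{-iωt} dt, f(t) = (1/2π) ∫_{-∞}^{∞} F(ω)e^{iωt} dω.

F[g](ω) = \frac{i \pi \omega e^{- 20 \left|{\omega}\right|}}{20}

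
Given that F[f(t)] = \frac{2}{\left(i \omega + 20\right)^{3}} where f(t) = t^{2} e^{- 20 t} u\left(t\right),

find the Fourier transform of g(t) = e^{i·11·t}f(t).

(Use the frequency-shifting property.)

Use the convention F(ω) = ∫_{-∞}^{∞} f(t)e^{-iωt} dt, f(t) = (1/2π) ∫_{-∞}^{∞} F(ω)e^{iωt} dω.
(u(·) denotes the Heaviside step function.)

F[g](ω) = \frac{2}{\left(i \left(\omega - 11\right) + 20\right)^{3}}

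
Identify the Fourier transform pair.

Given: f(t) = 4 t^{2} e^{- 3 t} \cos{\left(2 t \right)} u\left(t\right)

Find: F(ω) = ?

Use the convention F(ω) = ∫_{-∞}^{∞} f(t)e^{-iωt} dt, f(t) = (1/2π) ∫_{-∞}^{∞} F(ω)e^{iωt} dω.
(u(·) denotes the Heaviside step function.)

F(ω) = \frac{8 \left(- 12 i \omega + \left(i \omega + 3\right)^{3} - 36\right)}{\left(\left(i \omega + 3\right)^{2} + 4\right)^{3}}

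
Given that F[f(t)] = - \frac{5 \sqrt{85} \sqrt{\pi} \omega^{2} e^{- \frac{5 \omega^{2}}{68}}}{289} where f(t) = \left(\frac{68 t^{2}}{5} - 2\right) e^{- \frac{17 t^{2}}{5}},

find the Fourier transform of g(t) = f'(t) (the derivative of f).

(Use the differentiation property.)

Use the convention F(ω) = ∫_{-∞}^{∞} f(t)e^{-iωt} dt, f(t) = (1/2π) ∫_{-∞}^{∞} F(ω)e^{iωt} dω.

F[g](ω) = - \frac{5 \sqrt{85} i \sqrt{\pi} \omega^{3} e^{- \frac{5 \omega^{2}}{68}}}{289}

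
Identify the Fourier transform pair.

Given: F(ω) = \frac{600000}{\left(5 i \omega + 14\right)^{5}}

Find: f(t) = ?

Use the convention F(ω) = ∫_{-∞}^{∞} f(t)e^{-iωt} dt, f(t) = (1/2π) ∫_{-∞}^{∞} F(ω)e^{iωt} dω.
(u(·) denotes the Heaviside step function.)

f(t) = 8 t^{4} e^{- \frac{14 t}{5}} u\left(t\right)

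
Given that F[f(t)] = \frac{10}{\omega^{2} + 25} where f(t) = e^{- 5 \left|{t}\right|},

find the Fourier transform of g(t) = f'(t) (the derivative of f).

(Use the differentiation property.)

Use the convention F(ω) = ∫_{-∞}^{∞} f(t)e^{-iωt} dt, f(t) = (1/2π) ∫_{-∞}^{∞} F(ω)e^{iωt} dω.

F[g](ω) = \frac{10 i \omega}{\omega^{2} + 25}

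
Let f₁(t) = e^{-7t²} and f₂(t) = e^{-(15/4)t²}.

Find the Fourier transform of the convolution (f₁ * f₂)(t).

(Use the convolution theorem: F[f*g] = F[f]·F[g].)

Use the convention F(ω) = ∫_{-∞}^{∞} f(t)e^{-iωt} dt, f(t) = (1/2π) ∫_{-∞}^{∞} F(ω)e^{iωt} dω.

F[f₁*f₂](ω) = \frac{2 \sqrt{105} \pi e^{- \frac{43 \omega^{2}}{420}}}{105}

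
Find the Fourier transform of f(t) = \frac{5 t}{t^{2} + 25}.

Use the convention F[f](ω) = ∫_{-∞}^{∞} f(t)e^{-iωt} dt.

F(ω) = - 5 i \pi e^{- 5 \left|{\omega}\right|} \operatorname{sign}{\left(\omega \right)}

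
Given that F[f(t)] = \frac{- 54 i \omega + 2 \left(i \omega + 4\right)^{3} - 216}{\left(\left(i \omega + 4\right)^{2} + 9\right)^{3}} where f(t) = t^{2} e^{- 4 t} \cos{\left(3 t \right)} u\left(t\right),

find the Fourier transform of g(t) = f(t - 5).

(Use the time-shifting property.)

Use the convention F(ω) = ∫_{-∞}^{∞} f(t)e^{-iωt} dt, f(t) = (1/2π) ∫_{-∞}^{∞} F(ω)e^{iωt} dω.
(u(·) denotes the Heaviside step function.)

F[g](ω) = \frac{2 \left(- 27 i \omega + \left(i \omega + 4\right)^{3} - 108\right) e^{- 5 i \omega}}{\left(\left(i \omega + 4\right)^{2} + 9\right)^{3}}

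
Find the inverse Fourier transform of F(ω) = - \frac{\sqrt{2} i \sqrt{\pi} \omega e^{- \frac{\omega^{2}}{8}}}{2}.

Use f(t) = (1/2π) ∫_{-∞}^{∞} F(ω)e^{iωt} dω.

f(t) = 4 t e^{- 2 t^{2}}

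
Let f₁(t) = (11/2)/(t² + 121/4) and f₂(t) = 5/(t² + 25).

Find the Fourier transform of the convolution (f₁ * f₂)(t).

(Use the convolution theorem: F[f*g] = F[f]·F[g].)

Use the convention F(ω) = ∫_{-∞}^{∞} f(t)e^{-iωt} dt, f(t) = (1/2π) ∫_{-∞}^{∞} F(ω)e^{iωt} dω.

F[f₁*f₂](ω) = \pi^{2} e^{- \frac{21 \left|{\omega}\right|}{2}}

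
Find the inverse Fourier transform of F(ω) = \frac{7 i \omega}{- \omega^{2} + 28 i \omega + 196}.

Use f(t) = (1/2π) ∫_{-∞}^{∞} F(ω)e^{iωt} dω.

f(t) = 7 \left(1 - 14 t\right) e^{- 14 t} u\left(t\right)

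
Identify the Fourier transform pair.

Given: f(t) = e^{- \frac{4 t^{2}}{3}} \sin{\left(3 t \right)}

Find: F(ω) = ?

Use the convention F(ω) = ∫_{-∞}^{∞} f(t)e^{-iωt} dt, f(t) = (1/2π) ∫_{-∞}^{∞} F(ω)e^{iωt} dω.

F(ω) = \frac{\sqrt{3} i \sqrt{\pi} \left(1 - e^{\frac{9 \omega}{4}}\right) e^{- \frac{3 \omega^{2}}{16} - \frac{9 \omega}{8} - \frac{27}{16}}}{4}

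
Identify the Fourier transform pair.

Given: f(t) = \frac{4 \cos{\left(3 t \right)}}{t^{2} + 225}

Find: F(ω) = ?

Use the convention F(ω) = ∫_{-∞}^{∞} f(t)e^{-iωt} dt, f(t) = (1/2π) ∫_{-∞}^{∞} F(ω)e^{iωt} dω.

F(ω) = \frac{2 \pi e^{- 15 \left|{\omega + 3}\right|}}{15} + \frac{2 \pi e^{- 15 \left|{\omega - 3}\right|}}{15}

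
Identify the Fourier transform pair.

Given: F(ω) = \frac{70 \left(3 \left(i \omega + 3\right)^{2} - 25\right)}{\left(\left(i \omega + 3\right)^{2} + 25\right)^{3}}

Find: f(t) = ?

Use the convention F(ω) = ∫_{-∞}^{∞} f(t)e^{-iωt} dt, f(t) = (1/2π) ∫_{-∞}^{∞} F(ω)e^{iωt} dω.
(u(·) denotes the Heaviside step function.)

f(t) = 7 t^{2} e^{- 3 t} \sin{\left(5 t \right)} u\left(t\right)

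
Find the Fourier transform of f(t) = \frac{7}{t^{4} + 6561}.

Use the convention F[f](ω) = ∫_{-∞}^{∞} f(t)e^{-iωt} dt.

F(ω) = \frac{7 \pi e^{- \frac{9 \sqrt{2} \left|{\omega}\right|}{2}} \sin{\left(\frac{9 \sqrt{2} \left|{\omega}\right|}{2} + \frac{\pi}{4} \right)}}{729}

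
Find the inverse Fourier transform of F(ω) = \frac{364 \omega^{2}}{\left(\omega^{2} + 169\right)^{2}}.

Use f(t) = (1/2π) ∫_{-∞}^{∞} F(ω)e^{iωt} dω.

f(t) = 7 \left(1 - 13 \left|{t}\right|\right) e^{- 13 \left|{t}\right|}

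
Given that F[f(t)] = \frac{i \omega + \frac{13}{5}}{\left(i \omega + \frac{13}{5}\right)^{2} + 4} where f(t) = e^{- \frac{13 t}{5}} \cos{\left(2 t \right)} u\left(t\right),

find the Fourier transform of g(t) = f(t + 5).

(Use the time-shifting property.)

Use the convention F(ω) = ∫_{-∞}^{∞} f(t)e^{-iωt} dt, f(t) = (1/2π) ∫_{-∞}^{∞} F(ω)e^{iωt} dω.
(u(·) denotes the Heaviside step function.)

F[g](ω) = \frac{\left(25 i \omega + 65\right) e^{5 i \omega}}{\left(5 i \omega + 13\right)^{2} + 100}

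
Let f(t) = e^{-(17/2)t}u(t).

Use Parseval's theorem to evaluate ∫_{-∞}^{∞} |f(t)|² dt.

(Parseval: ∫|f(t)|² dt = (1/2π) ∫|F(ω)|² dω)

∫|f(t)|² dt = \frac{1}{17}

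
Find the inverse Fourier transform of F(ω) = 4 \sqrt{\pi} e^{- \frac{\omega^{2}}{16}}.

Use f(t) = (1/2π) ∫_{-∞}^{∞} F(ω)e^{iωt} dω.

f(t) = 8 e^{- 4 t^{2}}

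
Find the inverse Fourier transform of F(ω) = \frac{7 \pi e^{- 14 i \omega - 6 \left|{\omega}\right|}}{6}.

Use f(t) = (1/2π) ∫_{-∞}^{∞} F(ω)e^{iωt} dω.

f(t) = \frac{7}{\left(t - 14\right)^{2} + 36}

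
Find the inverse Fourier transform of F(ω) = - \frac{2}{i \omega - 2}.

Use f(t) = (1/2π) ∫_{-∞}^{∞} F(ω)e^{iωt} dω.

f(t) = 2 e^{2 t} u\left(- t\right)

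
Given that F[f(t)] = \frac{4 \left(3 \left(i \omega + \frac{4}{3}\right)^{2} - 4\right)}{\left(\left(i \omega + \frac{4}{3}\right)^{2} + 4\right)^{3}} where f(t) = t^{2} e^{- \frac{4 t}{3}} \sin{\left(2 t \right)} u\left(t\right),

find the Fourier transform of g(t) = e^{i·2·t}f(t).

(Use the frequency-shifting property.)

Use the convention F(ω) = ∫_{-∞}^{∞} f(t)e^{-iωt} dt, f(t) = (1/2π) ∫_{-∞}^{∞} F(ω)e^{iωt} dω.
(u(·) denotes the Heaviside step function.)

F[g](ω) = \frac{972 \left(\left(3 i \left(\omega - 2\right) + 4\right)^{2} - 12\right)}{\left(\left(3 i \left(\omega - 2\right) + 4\right)^{2} + 36\right)^{3}}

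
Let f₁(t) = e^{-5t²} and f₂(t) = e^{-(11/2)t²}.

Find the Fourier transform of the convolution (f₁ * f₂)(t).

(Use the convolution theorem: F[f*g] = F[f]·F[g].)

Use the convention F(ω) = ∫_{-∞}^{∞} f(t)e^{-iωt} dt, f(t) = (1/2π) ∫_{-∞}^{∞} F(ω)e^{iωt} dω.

F[f₁*f₂](ω) = \frac{\sqrt{110} \pi e^{- \frac{21 \omega^{2}}{220}}}{55}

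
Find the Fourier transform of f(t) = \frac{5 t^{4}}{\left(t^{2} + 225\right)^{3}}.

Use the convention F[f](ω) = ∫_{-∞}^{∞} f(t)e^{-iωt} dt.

F(ω) = \frac{\pi \left(75 \omega^{2} - 25 \left|{\omega}\right| + 1\right) e^{- 15 \left|{\omega}\right|}}{8}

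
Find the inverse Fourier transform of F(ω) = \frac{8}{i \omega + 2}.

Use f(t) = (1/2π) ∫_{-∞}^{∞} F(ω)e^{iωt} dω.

f(t) = 8 e^{- 2 t} u\left(t\right)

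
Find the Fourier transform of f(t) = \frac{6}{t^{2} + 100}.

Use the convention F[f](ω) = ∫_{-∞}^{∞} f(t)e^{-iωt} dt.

F(ω) = \frac{3 \pi e^{- 10 \left|{\omega}\right|}}{5}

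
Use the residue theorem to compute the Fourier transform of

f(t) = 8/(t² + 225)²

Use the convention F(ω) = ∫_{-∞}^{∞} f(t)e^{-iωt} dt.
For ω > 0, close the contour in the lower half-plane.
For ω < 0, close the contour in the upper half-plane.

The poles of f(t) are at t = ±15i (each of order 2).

Let g(z) = f(z)e^{-iωz}; for large |z| the factor e^{-iωz} decays in the lower half-plane when ω > 0 and in the upper half-plane when ω < 0.

Case ω > 0 (lower half-plane, clockwise contour ⇒ F(ω) = -2πi·ΣRes):
  Res_{z = - 15 i} g(z) = \frac{2 i \left(15 \omega + 1\right) e^{- 15 \omega}}{3375} (pole of order 2)
  F(ω) = -2πi·ΣRes = \frac{4 \pi \left(15 \omega + 1\right) e^{- 15 \omega}}{3375}

Case ω < 0 (upper half-plane, counterclockwise contour ⇒ F(ω) = +2πi·ΣRes):
  Res_{z = 15 i} g(z) = \frac{2 i \left(15 \omega - 1\right) e^{15 \omega}}{3375} (pole of order 2)
  F(ω) = 2πi·ΣRes = \frac{4 \pi \left(1 - 15 \omega\right) e^{15 \omega}}{3375}

Both cases combine into a single formula in |ω|:

F(ω) = \frac{4 \pi \left(15 \left|{\omega}\right| + 1\right) e^{- 15 \left|{\omega}\right|}}{3375}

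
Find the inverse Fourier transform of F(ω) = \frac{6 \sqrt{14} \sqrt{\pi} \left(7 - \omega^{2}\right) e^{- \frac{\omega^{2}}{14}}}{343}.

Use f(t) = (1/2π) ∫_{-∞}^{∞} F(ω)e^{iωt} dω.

f(t) = 6 t^{2} e^{- \frac{7 t^{2}}{2}}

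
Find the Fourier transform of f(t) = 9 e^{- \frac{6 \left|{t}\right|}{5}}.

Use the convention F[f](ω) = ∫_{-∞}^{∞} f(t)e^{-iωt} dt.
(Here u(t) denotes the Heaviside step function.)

F(ω) = \frac{540}{25 \omega^{2} + 36}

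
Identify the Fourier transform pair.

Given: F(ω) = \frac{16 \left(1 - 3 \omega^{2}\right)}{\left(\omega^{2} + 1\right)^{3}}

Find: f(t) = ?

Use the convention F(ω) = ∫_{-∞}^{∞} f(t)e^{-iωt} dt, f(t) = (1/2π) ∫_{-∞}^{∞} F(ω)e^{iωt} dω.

f(t) = 4 t^{2} e^{- \left|{t}\right|}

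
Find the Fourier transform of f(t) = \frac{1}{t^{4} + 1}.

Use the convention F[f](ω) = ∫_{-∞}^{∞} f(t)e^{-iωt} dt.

F(ω) = \pi e^{- \frac{\sqrt{2} \left|{\omega}\right|}{2}} \sin{\left(\frac{\sqrt{2} \left|{\omega}\right|}{2} + \frac{\pi}{4} \right)}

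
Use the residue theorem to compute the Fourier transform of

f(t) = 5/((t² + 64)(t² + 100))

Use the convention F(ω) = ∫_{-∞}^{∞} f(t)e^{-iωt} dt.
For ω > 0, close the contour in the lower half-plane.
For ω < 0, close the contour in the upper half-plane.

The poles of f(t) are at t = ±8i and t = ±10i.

Let g(z) = f(z)e^{-iωz}; for large |z| the factor e^{-iωz} decays in the lower half-plane when ω > 0 and in the upper half-plane when ω < 0.

Case ω > 0 (lower half-plane, clockwise contour ⇒ F(ω) = -2πi·ΣRes):
  Res_{z = - 8 i} g(z) = \frac{5 i e^{- 8 \omega}}{576}
  Res_{z = - 10 i} g(z) = - \frac{i e^{- 10 \omega}}{144}
  F(ω) = -2πi·ΣRes = \frac{\pi \left(5 e^{2 \omega} - 4\right) e^{- 10 \omega}}{288}

Case ω < 0 (upper half-plane, counterclockwise contour ⇒ F(ω) = +2πi·ΣRes):
  Res_{z = 8 i} g(z) = - \frac{5 i e^{8 \omega}}{576}
  Res_{z = 10 i} g(z) = \frac{i e^{10 \omega}}{144}
  F(ω) = 2πi·ΣRes = \frac{\pi \left(5 - 4 e^{2 \omega}\right) e^{8 \omega}}{288}

Both cases combine into a single formula in |ω|:

F(ω) = \frac{\pi \left(5 e^{2 \left|{\omega}\right|} - 4\right) e^{- 10 \left|{\omega}\right|}}{288}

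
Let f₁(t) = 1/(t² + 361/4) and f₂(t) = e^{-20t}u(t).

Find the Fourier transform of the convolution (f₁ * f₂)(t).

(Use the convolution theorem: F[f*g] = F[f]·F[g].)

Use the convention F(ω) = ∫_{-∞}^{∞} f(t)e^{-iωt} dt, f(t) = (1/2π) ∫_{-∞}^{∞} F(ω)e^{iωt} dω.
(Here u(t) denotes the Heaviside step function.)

F[f₁*f₂](ω) = \frac{2 \pi e^{- \frac{19 \left|{\omega}\right|}{2}}}{19 \left(i \omega + 20\right)}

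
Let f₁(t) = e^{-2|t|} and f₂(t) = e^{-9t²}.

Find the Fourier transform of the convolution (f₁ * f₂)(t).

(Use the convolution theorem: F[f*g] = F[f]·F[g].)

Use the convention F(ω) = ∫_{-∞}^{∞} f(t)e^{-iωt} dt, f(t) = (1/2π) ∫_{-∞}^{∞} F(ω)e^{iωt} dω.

F[f₁*f₂](ω) = \frac{4 \sqrt{\pi} e^{- \frac{\omega^{2}}{36}}}{3 \left(\omega^{2} + 4\right)}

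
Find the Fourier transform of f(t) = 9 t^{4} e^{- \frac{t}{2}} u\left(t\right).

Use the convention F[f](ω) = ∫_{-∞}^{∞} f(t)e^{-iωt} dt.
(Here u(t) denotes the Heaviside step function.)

F(ω) = \frac{6912}{\left(2 i \omega + 1\right)^{5}}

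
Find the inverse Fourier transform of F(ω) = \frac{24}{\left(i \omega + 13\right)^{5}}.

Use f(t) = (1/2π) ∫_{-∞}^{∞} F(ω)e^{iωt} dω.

f(t) = t^{4} e^{- 13 t} u\left(t\right)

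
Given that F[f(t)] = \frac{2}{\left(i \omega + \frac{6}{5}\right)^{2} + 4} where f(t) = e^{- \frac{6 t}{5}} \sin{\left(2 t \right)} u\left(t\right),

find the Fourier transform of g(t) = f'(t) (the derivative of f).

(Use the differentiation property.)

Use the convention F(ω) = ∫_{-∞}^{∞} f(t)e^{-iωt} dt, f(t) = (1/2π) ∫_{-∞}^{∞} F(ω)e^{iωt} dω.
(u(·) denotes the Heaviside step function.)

F[g](ω) = \frac{50 i \omega}{\left(5 i \omega + 6\right)^{2} + 100}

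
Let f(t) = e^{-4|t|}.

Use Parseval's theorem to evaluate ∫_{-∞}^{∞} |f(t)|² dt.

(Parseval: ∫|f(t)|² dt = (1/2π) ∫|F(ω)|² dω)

∫|f(t)|² dt = \frac{1}{4}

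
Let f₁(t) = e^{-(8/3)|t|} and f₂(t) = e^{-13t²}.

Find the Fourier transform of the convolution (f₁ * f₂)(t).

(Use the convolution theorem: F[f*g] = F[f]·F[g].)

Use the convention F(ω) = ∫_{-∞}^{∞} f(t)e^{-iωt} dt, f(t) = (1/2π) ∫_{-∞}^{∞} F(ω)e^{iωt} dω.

F[f₁*f₂](ω) = \frac{48 \sqrt{13} \sqrt{\pi} e^{- \frac{\omega^{2}}{52}}}{13 \left(9 \omega^{2} + 64\right)}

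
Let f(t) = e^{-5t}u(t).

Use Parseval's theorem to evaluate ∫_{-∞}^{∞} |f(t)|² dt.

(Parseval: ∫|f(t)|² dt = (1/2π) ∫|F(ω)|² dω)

∫|f(t)|² dt = \frac{1}{10}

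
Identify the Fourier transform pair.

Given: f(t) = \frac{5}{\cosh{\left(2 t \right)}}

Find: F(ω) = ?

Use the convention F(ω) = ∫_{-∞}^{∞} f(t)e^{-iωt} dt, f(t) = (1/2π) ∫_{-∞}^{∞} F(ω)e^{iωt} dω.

F(ω) = \frac{5 \pi}{2 \cosh{\left(\frac{\pi \omega}{4} \right)}}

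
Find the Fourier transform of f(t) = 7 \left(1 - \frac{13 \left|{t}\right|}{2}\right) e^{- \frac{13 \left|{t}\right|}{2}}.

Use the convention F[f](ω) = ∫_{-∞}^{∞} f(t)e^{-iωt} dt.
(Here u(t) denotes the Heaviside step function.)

F(ω) = \frac{2912 \omega^{2}}{\left(4 \omega^{2} + 169\right)^{2}}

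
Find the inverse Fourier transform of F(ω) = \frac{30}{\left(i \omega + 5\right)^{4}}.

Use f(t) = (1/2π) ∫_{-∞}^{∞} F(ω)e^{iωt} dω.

f(t) = 5 t^{3} e^{- 5 t} u\left(t\right)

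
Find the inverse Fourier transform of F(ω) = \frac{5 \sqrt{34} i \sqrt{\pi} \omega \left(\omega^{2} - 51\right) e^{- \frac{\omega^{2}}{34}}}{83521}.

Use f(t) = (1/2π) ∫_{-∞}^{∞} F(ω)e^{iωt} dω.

f(t) = 5 t^{3} e^{- \frac{17 t^{2}}{2}}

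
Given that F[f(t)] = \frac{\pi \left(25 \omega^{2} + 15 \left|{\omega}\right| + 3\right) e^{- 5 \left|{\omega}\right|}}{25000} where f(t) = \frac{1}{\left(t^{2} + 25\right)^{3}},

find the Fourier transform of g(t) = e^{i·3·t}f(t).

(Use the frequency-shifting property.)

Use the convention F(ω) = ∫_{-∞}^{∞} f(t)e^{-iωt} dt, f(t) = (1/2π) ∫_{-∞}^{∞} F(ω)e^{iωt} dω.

F[g](ω) = \frac{\pi \left(25 \left(\omega - 3\right)^{2} + 15 \left|{\omega - 3}\right| + 3\right) e^{- 5 \left|{\omega - 3}\right|}}{25000}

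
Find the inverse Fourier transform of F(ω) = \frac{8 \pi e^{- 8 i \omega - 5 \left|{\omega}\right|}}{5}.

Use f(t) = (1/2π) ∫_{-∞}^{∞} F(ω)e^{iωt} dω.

f(t) = \frac{8}{\left(t - 8\right)^{2} + 25}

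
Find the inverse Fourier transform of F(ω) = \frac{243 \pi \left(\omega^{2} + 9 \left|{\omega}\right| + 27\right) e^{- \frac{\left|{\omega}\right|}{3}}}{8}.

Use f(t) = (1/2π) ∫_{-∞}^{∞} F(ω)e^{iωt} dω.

f(t) = \frac{9}{\left(t^{2} + \frac{1}{9}\right)^{3}}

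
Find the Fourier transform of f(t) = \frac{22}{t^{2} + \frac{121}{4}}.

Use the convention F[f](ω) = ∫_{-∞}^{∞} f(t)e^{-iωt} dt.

F(ω) = 4 \pi e^{- \frac{11 \left|{\omega}\right|}{2}}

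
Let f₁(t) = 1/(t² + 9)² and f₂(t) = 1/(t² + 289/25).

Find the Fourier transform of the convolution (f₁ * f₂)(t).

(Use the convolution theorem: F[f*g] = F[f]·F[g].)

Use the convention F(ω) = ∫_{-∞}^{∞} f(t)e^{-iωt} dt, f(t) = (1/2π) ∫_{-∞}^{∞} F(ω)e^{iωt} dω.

F[f₁*f₂](ω) = \frac{5 \pi^{2} \left(3 \left|{\omega}\right| + 1\right) e^{- \frac{32 \left|{\omega}\right|}{5}}}{918}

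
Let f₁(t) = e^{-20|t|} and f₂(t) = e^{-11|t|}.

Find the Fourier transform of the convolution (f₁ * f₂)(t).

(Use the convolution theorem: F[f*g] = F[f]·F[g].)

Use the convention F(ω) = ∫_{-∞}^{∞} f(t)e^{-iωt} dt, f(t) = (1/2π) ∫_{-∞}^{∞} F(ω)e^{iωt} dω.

F[f₁*f₂](ω) = \frac{880}{\left(\omega^{2} + 121\right) \left(\omega^{2} + 400\right)}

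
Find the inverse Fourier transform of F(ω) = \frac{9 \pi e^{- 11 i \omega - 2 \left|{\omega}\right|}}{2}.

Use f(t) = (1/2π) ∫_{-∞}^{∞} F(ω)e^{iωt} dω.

f(t) = \frac{9}{\left(t - 11\right)^{2} + 4}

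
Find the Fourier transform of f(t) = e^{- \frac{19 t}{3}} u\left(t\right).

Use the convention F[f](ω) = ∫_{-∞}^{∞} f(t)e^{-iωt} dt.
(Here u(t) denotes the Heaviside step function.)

F(ω) = \frac{3}{3 i \omega + 19}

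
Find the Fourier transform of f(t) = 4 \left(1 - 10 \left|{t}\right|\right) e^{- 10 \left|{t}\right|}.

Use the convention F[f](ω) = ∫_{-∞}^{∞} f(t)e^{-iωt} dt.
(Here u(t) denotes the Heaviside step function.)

F(ω) = \frac{160 \omega^{2}}{\left(\omega^{2} + 100\right)^{2}}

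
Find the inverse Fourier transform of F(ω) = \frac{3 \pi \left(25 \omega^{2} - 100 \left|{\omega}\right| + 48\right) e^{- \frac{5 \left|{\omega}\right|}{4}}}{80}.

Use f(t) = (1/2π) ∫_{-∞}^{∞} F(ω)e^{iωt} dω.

f(t) = \frac{6 t^{4}}{\left(t^{2} + \frac{25}{16}\right)^{3}}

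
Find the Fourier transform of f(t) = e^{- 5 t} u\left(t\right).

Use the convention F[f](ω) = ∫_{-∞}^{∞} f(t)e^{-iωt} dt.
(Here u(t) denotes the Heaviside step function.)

F(ω) = \frac{1}{i \omega + 5}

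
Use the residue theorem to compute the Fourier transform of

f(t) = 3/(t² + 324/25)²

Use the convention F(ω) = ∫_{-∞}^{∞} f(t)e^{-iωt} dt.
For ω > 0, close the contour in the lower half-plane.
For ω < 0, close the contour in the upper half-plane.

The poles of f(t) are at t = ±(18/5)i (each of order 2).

Let g(z) = f(z)e^{-iωz}; for large |z| the factor e^{-iωz} decays in the lower half-plane when ω > 0 and in the upper half-plane when ω < 0.

Case ω > 0 (lower half-plane, clockwise contour ⇒ F(ω) = -2πi·ΣRes):
  Res_{z = - \frac{18 i}{5}} g(z) = \frac{25 i \left(18 \omega + 5\right) e^{- \frac{18 \omega}{5}}}{7776} (pole of order 2)
  F(ω) = -2πi·ΣRes = \frac{25 \pi \left(18 \omega + 5\right) e^{- \frac{18 \omega}{5}}}{3888}

Case ω < 0 (upper half-plane, counterclockwise contour ⇒ F(ω) = +2πi·ΣRes):
  Res_{z = \frac{18 i}{5}} g(z) = \frac{25 i \left(18 \omega - 5\right) e^{\frac{18 \omega}{5}}}{7776} (pole of order 2)
  F(ω) = 2πi·ΣRes = \frac{25 \pi \left(5 - 18 \omega\right) e^{\frac{18 \omega}{5}}}{3888}

Both cases combine into a single formula in |ω|:

F(ω) = \frac{25 \pi \left(18 \left|{\omega}\right| + 5\right) e^{- \frac{18 \left|{\omega}\right|}{5}}}{3888}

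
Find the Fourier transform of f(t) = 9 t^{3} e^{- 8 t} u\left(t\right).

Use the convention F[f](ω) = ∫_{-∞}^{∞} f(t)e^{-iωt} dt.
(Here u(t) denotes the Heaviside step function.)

F(ω) = \frac{54}{\left(i \omega + 8\right)^{4}}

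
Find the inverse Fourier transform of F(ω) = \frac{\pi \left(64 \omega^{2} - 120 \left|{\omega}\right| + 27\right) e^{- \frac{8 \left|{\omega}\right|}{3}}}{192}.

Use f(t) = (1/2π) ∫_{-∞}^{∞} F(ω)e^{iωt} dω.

f(t) = \frac{t^{4}}{\left(t^{2} + \frac{64}{9}\right)^{3}}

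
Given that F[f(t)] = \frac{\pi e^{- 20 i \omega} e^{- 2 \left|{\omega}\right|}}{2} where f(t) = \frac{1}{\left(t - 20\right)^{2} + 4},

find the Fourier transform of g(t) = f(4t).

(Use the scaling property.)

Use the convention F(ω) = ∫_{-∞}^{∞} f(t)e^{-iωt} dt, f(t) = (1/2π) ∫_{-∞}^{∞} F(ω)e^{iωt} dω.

F[g](ω) = \frac{\pi e^{- 5 i \omega - \frac{\left|{\omega}\right|}{2}}}{8}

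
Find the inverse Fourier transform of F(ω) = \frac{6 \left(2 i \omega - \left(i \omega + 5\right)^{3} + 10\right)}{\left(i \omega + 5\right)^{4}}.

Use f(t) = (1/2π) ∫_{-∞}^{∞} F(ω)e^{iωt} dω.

f(t) = 6 \left(t^{2} - 1\right) e^{- 5 t} u\left(t\right)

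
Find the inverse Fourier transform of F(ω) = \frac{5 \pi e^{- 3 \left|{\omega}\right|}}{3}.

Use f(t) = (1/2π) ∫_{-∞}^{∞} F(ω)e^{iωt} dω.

f(t) = \frac{5}{t^{2} + 9}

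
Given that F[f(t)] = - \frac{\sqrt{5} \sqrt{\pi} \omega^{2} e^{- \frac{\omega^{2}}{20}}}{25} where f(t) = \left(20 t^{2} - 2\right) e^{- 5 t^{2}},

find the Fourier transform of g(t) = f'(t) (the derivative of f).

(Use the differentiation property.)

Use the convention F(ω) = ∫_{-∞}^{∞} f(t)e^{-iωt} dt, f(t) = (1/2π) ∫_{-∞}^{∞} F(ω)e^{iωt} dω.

F[g](ω) = - \frac{\sqrt{5} i \sqrt{\pi} \omega^{3} e^{- \frac{\omega^{2}}{20}}}{25}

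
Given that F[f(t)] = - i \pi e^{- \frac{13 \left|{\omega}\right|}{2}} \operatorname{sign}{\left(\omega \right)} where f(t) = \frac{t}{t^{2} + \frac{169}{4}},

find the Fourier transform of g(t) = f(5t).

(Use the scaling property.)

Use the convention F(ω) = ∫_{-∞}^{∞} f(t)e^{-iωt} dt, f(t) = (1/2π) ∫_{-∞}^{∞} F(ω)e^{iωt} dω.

F[g](ω) = - \frac{i \pi e^{- \frac{13 \left|{\omega}\right|}{10}} \operatorname{sign}{\left(\omega \right)}}{5}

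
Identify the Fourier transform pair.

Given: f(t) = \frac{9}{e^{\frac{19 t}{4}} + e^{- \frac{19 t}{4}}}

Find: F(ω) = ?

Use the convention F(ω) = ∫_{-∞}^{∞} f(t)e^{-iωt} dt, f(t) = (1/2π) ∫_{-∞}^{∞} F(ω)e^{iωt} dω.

F(ω) = \frac{18 \pi}{19 \cosh{\left(\frac{2 \pi \omega}{19} \right)}}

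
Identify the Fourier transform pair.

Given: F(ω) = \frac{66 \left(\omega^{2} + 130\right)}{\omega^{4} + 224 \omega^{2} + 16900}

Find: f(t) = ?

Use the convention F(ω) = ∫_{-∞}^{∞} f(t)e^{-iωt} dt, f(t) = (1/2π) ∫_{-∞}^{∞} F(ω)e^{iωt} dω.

f(t) = 3 e^{- 11 \left|{t}\right|} \cos{\left(3 t \right)}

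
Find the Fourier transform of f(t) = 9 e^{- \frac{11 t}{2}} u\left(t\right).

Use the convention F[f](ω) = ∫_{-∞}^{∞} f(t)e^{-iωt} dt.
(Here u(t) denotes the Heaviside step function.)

F(ω) = \frac{18}{2 i \omega + 11}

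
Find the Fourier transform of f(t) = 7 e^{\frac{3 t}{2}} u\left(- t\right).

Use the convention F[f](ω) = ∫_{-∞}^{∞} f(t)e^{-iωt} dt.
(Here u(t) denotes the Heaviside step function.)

F(ω) = - \frac{14}{2 i \omega - 3}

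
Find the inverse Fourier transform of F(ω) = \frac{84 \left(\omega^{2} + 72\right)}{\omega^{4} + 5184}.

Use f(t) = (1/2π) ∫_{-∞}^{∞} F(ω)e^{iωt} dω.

f(t) = 7 e^{- 6 \left|{t}\right|} \cos{\left(6 \left|{t}\right| \right)}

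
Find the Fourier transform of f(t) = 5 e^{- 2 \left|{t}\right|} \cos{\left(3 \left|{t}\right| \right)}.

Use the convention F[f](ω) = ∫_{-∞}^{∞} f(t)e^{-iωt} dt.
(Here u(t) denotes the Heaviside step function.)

F(ω) = \frac{20 \left(\omega^{2} + 13\right)}{\omega^{4} - 10 \omega^{2} + 169}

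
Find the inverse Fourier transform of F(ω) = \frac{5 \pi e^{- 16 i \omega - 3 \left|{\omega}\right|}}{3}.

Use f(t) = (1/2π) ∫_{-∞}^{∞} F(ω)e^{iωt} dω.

f(t) = \frac{5}{\left(t - 16\right)^{2} + 9}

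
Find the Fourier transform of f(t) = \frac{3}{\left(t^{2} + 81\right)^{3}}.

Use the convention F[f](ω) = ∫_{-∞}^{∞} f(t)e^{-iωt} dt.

F(ω) = \frac{\pi \left(27 \omega^{2} + 9 \left|{\omega}\right| + 1\right) e^{- 9 \left|{\omega}\right|}}{52488}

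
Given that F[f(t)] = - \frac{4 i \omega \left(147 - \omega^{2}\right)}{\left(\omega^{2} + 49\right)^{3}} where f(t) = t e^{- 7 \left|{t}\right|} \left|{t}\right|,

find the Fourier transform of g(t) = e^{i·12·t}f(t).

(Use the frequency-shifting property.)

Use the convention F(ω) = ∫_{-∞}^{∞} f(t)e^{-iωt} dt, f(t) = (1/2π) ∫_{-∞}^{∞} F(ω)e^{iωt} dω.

F[g](ω) = \frac{4 i \left(\omega - 12\right) \left(\left(\omega - 12\right)^{2} - 147\right)}{\left(\left(\omega - 12\right)^{2} + 49\right)^{3}}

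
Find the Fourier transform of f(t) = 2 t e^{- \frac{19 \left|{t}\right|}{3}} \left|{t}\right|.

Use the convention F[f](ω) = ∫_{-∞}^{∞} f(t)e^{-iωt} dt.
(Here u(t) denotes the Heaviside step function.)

F(ω) = \frac{1944 i \omega \left(3 \omega^{2} - 361\right)}{\left(9 \omega^{2} + 361\right)^{3}}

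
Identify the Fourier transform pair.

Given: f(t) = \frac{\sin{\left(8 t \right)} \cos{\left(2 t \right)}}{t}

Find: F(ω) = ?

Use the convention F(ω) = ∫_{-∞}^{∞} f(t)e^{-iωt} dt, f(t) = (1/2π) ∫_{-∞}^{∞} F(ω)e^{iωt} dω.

F(ω) = \begin{cases} \pi & \text{for}\: \omega > -6 \wedge \omega < 6 \\\frac{\pi}{2} & \text{for}\: \omega > -10 \wedge \omega < 10 \\0 & \text{otherwise} \end{cases}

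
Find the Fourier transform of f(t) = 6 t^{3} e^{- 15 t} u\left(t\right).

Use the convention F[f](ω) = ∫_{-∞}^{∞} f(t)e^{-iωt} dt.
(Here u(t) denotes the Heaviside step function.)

F(ω) = \frac{36}{\left(i \omega + 15\right)^{4}}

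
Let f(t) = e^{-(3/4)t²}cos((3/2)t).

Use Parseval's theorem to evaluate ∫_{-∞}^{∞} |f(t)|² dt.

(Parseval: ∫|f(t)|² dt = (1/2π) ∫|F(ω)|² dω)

∫|f(t)|² dt = \frac{\sqrt{6} \sqrt{\pi} \left(1 + e^{\frac{3}{2}}\right)}{6 e^{\frac{3}{2}}}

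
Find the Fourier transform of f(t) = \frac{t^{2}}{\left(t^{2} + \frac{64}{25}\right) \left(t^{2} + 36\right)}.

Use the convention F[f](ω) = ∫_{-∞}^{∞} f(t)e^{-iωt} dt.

F(ω) = \frac{75 \pi e^{- 6 \left|{\omega}\right|}}{418} - \frac{10 \pi e^{- \frac{8 \left|{\omega}\right|}{5}}}{209}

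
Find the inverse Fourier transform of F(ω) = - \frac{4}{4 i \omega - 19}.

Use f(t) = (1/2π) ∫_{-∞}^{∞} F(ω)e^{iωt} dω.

f(t) = e^{\frac{19 t}{4}} u\left(- t\right)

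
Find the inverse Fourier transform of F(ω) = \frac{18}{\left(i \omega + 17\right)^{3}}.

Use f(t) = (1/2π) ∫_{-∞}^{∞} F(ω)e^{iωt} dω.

f(t) = 9 t^{2} e^{- 17 t} u\left(t\right)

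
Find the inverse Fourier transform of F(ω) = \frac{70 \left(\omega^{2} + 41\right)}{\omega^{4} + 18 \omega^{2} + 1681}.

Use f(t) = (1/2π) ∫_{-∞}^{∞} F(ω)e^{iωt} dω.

f(t) = 7 e^{- 5 \left|{t}\right|} \cos{\left(4 \left|{t}\right| \right)}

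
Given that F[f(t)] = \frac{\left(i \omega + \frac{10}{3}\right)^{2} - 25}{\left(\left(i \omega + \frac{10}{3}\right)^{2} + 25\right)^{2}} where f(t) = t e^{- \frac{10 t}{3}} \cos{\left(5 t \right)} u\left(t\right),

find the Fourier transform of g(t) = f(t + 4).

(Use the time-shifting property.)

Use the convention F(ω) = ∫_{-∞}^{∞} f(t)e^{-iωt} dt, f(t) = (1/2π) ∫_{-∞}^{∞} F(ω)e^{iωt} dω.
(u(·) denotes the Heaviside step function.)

F[g](ω) = \frac{9 \left(\left(3 i \omega + 10\right)^{2} - 225\right) e^{4 i \omega}}{\left(\left(3 i \omega + 10\right)^{2} + 225\right)^{2}}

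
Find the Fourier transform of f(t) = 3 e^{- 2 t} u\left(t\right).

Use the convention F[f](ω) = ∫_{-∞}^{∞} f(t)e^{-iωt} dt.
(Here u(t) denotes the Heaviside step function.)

F(ω) = \frac{3}{i \omega + 2}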